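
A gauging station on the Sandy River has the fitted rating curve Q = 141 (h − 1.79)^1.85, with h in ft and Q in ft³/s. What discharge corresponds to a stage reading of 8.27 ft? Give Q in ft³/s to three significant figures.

Q = 141 × (8.27 − 1.79)^1.85 = 141 × 6.48^1.85 = 4473 ft³/s

4470 ft³/s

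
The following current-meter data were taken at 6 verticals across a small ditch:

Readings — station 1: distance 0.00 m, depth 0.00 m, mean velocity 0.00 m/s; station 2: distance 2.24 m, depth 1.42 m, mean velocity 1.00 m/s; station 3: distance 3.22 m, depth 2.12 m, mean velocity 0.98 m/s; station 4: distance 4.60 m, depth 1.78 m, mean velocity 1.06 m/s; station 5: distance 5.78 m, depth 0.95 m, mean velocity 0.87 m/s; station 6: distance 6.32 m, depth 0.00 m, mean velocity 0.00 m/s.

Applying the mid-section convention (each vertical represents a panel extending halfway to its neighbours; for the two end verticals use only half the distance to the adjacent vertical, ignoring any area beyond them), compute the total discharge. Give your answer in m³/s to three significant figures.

7.86 m³/s

w_2 = (3.22 − 0.00)/2 = 1.61 m; q_2 = 1.00 × 1.42 × 1.61 = 2.286 m³/s
w_3 = (4.60 − 2.24)/2 = 1.18 m; q_3 = 0.98 × 2.12 × 1.18 = 2.452 m³/s
w_4 = (5.78 − 3.22)/2 = 1.28 m; q_4 = 1.06 × 1.78 × 1.28 = 2.415 m³/s
w_5 = (6.32 − 4.60)/2 = 0.86 m; q_5 = 0.87 × 0.95 × 0.86 = 0.7108 m³/s
Stations 1, 6 contribute zero (depth or velocity is 0).
Q = Σ qᵢ = 7.864 m³/s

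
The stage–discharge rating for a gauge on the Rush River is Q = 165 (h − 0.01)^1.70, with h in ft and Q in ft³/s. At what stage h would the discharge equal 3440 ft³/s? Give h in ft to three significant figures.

h − h₀ = (Q/C)^(1/b) = (3440/165)^(1/1.70) = 5.969 ft
h = 0.01 + 5.969 = 5.979 ft

5.98 ft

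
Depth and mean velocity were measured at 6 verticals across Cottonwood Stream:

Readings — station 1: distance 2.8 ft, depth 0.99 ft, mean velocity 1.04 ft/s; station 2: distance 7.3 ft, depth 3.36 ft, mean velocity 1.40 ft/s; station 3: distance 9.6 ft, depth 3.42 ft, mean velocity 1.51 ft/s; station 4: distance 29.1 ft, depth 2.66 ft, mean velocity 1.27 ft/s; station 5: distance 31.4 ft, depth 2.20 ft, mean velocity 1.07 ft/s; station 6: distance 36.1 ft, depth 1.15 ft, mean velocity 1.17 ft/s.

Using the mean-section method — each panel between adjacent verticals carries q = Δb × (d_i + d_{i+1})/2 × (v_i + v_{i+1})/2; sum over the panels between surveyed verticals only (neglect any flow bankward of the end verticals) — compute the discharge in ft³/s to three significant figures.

Panel 1-2: Δb = 4.5 ft, d̄ = (0.99+3.36)/2 = 2.175, v̄ = (1.04+1.40)/2 = 1.22 → q = 4.5×2.175×1.22 = 11.94 ft³/s
Panel 2-3: Δb = 2.3 ft, d̄ = (3.36+3.42)/2 = 3.39, v̄ = (1.40+1.51)/2 = 1.455 → q = 2.3×3.39×1.455 = 11.34 ft³/s
Panel 3-4: Δb = 19.5 ft, d̄ = (3.42+2.66)/2 = 3.04, v̄ = (1.51+1.27)/2 = 1.39 → q = 19.5×3.04×1.39 = 82.40 ft³/s
Panel 4-5: Δb = 2.3 ft, d̄ = (2.66+2.20)/2 = 2.43, v̄ = (1.27+1.07)/2 = 1.17 → q = 2.3×2.43×1.17 = 6.539 ft³/s
Panel 5-6: Δb = 4.7 ft, d̄ = (2.20+1.15)/2 = 1.675, v̄ = (1.07+1.17)/2 = 1.12 → q = 4.7×1.675×1.12 = 8.817 ft³/s
Q = Σ q = 121.0 ft³/s

121 ft³/s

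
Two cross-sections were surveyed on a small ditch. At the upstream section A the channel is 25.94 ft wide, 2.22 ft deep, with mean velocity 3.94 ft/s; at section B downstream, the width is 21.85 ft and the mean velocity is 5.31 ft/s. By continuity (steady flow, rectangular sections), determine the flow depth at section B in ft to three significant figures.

1.96 ft

Q = A₁V₁ = (25.94×2.22) × 3.94 = 226.9 ft³/s
d₂ = Q/(b₂ V₂) = 226.9/(21.85×5.31) = 1.956 ft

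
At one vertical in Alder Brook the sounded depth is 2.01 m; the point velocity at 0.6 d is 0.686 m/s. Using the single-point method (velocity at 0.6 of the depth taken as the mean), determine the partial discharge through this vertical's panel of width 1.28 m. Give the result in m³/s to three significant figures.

1.76 m³/s

v̄ = v₀.₆ = 0.686 m/s
q = v̄ × d × w = 0.6860 × 2.01 × 1.28 = 1.765 m³/s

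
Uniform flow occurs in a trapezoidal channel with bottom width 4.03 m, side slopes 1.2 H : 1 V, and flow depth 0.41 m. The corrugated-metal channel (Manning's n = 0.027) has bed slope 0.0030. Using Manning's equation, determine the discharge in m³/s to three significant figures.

A = (b + z·y)·y = (4.03 + 1.2×0.41)×0.41 = 1.854 m²
P = b + 2y√(1+z²) = 4.03 + 2×0.41×√(1+1.2²) = 5.311 m
R = A/P = 1.854/5.311 = 0.3491 m
Q = (1/n)·A·R^(2/3)·S^(1/2) = (1/0.027) × 1.854 × 0.3491^(2/3) × 0.0030^(1/2) = 1.865 m³/s

1.86 m³/s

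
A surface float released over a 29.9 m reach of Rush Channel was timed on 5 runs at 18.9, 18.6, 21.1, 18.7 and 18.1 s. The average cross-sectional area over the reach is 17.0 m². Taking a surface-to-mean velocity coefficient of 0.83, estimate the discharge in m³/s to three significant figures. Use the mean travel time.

t̄ = (18.9 + 18.6 + 21.1 + 18.7 + 18.1) / 5 = 19.08 s
v_surface = L / t̄ = 29.9 / 19.08 = 1.567 m/s
v_mean = 0.83 × 1.567 = 1.301 m/s
Q = A × v_mean = 17.0 × 1.301 = 22.11 m³/s

22.1 m³/s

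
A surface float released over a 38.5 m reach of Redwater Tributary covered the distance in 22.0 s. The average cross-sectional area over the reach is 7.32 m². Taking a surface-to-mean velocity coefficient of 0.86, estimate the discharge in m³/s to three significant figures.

11.0 m³/s

v_surface = L / t̄ = 38.5 / 22 = 1.750 m/s
v_mean = 0.86 × 1.750 = 1.505 m/s
Q = A × v_mean = 7.32 × 1.505 = 11.02 m³/s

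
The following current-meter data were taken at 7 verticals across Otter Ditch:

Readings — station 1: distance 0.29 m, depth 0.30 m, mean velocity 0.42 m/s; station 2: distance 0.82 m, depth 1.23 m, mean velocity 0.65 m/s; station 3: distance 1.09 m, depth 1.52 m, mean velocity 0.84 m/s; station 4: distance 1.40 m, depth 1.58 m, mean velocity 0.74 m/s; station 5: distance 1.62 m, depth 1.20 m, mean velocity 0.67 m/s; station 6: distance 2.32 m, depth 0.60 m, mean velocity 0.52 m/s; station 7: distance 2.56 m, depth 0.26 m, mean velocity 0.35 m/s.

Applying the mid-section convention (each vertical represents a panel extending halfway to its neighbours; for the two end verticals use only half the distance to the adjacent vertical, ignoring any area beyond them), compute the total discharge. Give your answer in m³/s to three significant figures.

w_1 = (0.82 − 0.29)/2 = 0.265 m; q_1 = 0.42 × 0.30 × 0.265 = 0.03339 m³/s
w_2 = (1.09 − 0.29)/2 = 0.4 m; q_2 = 0.65 × 1.23 × 0.4 = 0.3198 m³/s
w_3 = (1.40 − 0.82)/2 = 0.29 m; q_3 = 0.84 × 1.52 × 0.29 = 0.3703 m³/s
w_4 = (1.62 − 1.09)/2 = 0.265 m; q_4 = 0.74 × 1.58 × 0.265 = 0.3098 m³/s
w_5 = (2.32 − 1.40)/2 = 0.46 m; q_5 = 0.67 × 1.20 × 0.46 = 0.3698 m³/s
w_6 = (2.56 − 1.62)/2 = 0.47 m; q_6 = 0.52 × 0.60 × 0.47 = 0.1466 m³/s
w_7 = (2.56 − 2.32)/2 = 0.12 m; q_7 = 0.35 × 0.26 × 0.12 = 0.01092 m³/s
Q = Σ qᵢ = 1.561 m³/s

1.56 m³/s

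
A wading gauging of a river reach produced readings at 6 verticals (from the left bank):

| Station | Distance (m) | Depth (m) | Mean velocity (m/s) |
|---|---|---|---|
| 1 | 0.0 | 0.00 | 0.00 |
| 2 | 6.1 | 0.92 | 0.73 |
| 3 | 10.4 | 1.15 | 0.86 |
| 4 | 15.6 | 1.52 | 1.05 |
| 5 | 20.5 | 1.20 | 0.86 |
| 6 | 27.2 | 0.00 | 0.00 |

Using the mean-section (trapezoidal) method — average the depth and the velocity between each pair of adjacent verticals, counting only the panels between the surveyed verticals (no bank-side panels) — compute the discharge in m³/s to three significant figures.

Panel 1-2: Δb = 6.1 m, d̄ = (0.00+0.92)/2 = 0.46, v̄ = (0.00+0.73)/2 = 0.365 → q = 6.1×0.46×0.365 = 1.024 m³/s
Panel 2-3: Δb = 4.3 m, d̄ = (0.92+1.15)/2 = 1.035, v̄ = (0.73+0.86)/2 = 0.795 → q = 4.3×1.035×0.795 = 3.538 m³/s
Panel 3-4: Δb = 5.2 m, d̄ = (1.15+1.52)/2 = 1.335, v̄ = (0.86+1.05)/2 = 0.955 → q = 5.2×1.335×0.955 = 6.630 m³/s
Panel 4-5: Δb = 4.9 m, d̄ = (1.52+1.20)/2 = 1.36, v̄ = (1.05+0.86)/2 = 0.955 → q = 4.9×1.36×0.955 = 6.364 m³/s
Panel 5-6: Δb = 6.7 m, d̄ = (1.20+0.00)/2 = 0.6, v̄ = (0.86+0.00)/2 = 0.43 → q = 6.7×0.6×0.43 = 1.729 m³/s
Q = Σ q = 19.28 m³/s

19.3 m³/s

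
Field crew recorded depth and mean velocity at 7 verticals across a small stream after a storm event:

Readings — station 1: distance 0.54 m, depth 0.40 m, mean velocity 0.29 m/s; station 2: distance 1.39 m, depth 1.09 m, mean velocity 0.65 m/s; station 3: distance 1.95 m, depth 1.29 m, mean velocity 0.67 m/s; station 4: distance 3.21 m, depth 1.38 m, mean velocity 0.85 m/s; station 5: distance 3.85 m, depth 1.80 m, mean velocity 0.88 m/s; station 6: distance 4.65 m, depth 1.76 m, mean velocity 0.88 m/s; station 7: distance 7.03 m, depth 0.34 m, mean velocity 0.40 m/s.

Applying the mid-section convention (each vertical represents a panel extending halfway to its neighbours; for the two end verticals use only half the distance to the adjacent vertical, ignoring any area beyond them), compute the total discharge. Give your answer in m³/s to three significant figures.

6.21 m³/s

w_1 = (1.39 − 0.54)/2 = 0.425 m; q_1 = 0.29 × 0.40 × 0.425 = 0.04930 m³/s
w_2 = (1.95 − 0.54)/2 = 0.705 m; q_2 = 0.65 × 1.09 × 0.705 = 0.4995 m³/s
w_3 = (3.21 − 1.39)/2 = 0.91 m; q_3 = 0.67 × 1.29 × 0.91 = 0.7865 m³/s
w_4 = (3.85 − 1.95)/2 = 0.95 m; q_4 = 0.85 × 1.38 × 0.95 = 1.114 m³/s
w_5 = (4.65 − 3.21)/2 = 0.72 m; q_5 = 0.88 × 1.80 × 0.72 = 1.140 m³/s
w_6 = (7.03 − 3.85)/2 = 1.59 m; q_6 = 0.88 × 1.76 × 1.59 = 2.463 m³/s
w_7 = (7.03 − 4.65)/2 = 1.19 m; q_7 = 0.40 × 0.34 × 1.19 = 0.1618 m³/s
Q = Σ qᵢ = 6.215 m³/s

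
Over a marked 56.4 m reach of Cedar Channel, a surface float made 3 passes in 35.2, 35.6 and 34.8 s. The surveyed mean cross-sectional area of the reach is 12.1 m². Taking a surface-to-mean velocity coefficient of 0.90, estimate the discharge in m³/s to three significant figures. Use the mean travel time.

17.4 m³/s

t̄ = (35.2 + 35.6 + 34.8) / 3 = 35.2 s
v_surface = L / t̄ = 56.4 / 35.2 = 1.602 m/s
v_mean = 0.90 × 1.602 = 1.442 m/s
Q = A × v_mean = 12.1 × 1.442 = 17.45 m³/s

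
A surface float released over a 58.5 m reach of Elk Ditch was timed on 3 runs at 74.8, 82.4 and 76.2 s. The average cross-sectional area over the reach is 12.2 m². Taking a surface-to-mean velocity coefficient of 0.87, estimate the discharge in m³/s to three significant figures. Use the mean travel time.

7.98 m³/s

t̄ = (74.8 + 82.4 + 76.2) / 3 = 77.8 s
v_surface = L / t̄ = 58.5 / 77.8 = 0.7519 m/s
v_mean = 0.87 × 0.7519 = 0.6542 m/s
Q = A × v_mean = 12.2 × 0.6542 = 7.981 m³/s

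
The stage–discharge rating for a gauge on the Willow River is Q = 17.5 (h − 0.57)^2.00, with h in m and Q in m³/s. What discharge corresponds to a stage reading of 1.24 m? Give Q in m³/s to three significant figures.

Q = 17.5 × (1.24 − 0.57)^2.00 = 17.5 × 0.67^2.00 = 7.856 m³/s

7.86 m³/s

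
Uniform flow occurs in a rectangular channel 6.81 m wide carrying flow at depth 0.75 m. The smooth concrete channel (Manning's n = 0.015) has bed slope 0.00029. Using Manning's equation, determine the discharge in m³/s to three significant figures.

A = b·y = 6.81 × 0.75 = 5.108 m²
P = b + 2y = 6.81 + 2×0.75 = 8.310 m
R = A/P = 5.108/8.310 = 0.6146 m
Q = (1/n)·A·R^(2/3)·S^(1/2) = (1/0.015) × 5.108 × 0.6146^(2/3) × 0.00029^(1/2) = 4.192 m³/s

4.19 m³/s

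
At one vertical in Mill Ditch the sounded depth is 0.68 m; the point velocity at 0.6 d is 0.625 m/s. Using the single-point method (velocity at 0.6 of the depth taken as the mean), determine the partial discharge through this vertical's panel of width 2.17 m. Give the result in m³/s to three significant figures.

v̄ = v₀.₆ = 0.625 m/s
q = v̄ × d × w = 0.6250 × 0.68 × 2.17 = 0.9223 m³/s

0.922 m³/s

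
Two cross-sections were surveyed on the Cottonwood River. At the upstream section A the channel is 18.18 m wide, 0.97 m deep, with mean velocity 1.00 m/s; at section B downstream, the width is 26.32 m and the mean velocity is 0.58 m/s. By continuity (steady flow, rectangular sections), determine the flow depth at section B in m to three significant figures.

Q = A₁V₁ = (18.18×0.97) × 1.00 = 17.63 m³/s
d₂ = Q/(b₂ V₂) = 17.63/(26.32×0.58) = 1.155 m

1.16 m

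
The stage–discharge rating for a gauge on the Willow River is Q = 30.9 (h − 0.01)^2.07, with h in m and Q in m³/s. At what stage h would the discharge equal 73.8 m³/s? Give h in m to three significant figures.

1.53 m

h − h₀ = (Q/C)^(1/b) = (73.8/30.9)^(1/2.07) = 1.523 m
h = 0.01 + 1.523 = 1.533 m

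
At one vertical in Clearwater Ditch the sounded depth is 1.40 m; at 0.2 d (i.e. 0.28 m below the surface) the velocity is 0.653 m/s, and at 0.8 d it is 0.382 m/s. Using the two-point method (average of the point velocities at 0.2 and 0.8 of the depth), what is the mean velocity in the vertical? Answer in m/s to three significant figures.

v̄ = (0.653 + 0.382) / 2 = 0.5175 m/s

0.518 m/s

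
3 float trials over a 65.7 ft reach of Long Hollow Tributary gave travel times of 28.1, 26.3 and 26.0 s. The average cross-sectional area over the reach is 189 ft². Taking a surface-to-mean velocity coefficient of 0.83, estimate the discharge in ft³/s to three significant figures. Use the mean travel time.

t̄ = (28.1 + 26.3 + 26.0) / 3 = 26.8 s
v_surface = L / t̄ = 65.7 / 26.8 = 2.451 ft/s
v_mean = 0.83 × 2.451 = 2.035 ft/s
Q = A × v_mean = 189 × 2.035 = 384.6 ft³/s

385 ft³/s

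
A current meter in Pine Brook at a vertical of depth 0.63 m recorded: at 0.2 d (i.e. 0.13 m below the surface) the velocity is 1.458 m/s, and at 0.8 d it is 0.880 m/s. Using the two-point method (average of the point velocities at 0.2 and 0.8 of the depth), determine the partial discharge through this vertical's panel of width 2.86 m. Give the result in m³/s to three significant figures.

2.11 m³/s

v̄ = (1.458 + 0.880) / 2 = 1.169 m/s
q = v̄ × d × w = 1.169 × 0.63 × 2.86 = 2.106 m³/s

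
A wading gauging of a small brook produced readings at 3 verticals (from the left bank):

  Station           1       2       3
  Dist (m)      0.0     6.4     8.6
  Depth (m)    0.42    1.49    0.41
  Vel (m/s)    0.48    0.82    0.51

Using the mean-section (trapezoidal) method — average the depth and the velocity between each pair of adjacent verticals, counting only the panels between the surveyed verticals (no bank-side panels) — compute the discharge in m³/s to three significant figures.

Panel 1-2: Δb = 6.4 m, d̄ = (0.42+1.49)/2 = 0.955, v̄ = (0.48+0.82)/2 = 0.65 → q = 6.4×0.955×0.65 = 3.973 m³/s
Panel 2-3: Δb = 2.2 m, d̄ = (1.49+0.41)/2 = 0.95, v̄ = (0.82+0.51)/2 = 0.665 → q = 2.2×0.95×0.665 = 1.390 m³/s
Q = Σ q = 5.363 m³/s

5.36 m³/s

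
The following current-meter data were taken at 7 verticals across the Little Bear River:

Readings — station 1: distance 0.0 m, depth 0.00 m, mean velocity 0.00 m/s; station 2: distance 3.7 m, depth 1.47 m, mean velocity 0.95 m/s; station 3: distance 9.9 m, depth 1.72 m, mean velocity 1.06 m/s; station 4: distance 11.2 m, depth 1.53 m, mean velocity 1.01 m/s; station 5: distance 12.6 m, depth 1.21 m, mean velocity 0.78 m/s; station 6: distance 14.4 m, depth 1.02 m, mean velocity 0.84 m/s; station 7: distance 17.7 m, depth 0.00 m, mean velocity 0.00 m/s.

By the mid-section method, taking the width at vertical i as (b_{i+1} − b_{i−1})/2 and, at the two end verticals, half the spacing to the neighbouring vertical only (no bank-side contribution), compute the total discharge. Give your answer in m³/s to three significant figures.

19.5 m³/s

w_2 = (9.9 − 0.0)/2 = 4.95 m; q_2 = 0.95 × 1.47 × 4.95 = 6.913 m³/s
w_3 = (11.2 − 3.7)/2 = 3.75 m; q_3 = 1.06 × 1.72 × 3.75 = 6.837 m³/s
w_4 = (12.6 − 9.9)/2 = 1.35 m; q_4 = 1.01 × 1.53 × 1.35 = 2.086 m³/s
w_5 = (14.4 − 11.2)/2 = 1.6 m; q_5 = 0.78 × 1.21 × 1.6 = 1.510 m³/s
w_6 = (17.7 − 12.6)/2 = 2.55 m; q_6 = 0.84 × 1.02 × 2.55 = 2.185 m³/s
Stations 1, 7 contribute zero (depth or velocity is 0).
Q = Σ qᵢ = 19.53 m³/s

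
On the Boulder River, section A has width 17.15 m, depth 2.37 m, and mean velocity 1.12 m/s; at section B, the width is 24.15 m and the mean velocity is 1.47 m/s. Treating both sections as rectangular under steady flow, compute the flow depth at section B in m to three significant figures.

Q = A₁V₁ = (17.15×2.37) × 1.12 = 45.52 m³/s
d₂ = Q/(b₂ V₂) = 45.52/(24.15×1.47) = 1.282 m

1.28 m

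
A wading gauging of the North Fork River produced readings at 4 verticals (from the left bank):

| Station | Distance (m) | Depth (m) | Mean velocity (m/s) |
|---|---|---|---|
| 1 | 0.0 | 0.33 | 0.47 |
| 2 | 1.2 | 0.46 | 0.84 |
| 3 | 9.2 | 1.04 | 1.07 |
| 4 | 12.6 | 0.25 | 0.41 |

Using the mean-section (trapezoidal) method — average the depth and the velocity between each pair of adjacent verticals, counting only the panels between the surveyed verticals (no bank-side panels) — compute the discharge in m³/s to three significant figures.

7.66 m³/s

Panel 1-2: Δb = 1.2 m, d̄ = (0.33+0.46)/2 = 0.395, v̄ = (0.47+0.84)/2 = 0.655 → q = 1.2×0.395×0.655 = 0.3105 m³/s
Panel 2-3: Δb = 8 m, d̄ = (0.46+1.04)/2 = 0.75, v̄ = (0.84+1.07)/2 = 0.955 → q = 8×0.75×0.955 = 5.730 m³/s
Panel 3-4: Δb = 3.4 m, d̄ = (1.04+0.25)/2 = 0.645, v̄ = (1.07+0.41)/2 = 0.74 → q = 3.4×0.645×0.74 = 1.623 m³/s
Q = Σ q = 7.663 m³/s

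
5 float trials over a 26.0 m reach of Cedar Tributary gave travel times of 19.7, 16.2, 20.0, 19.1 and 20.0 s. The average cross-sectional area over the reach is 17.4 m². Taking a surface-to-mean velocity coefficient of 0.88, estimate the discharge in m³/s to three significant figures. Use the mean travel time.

21.0 m³/s

t̄ = (19.7 + 16.2 + 20.0 + 19.1 + 20.0) / 5 = 19 s
v_surface = L / t̄ = 26.0 / 19 = 1.368 m/s
v_mean = 0.88 × 1.368 = 1.204 m/s
Q = A × v_mean = 17.4 × 1.204 = 20.95 m³/s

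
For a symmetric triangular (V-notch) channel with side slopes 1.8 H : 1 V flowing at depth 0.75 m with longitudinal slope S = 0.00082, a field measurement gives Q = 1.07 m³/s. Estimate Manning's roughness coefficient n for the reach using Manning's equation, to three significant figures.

0.0129

A = z·y² = 1.8×0.75² = 1.013 m²
P = 2y√(1+z²) = 2×0.75×√(1+1.8²) = 3.089 m
R = A/P = 1.013/3.089 = 0.3278 m
n = (1/Q)·A·R^(2/3)·S^(1/2) = (1/1.07) × 1.013 × 0.4754 × 0.02864 = 0.01288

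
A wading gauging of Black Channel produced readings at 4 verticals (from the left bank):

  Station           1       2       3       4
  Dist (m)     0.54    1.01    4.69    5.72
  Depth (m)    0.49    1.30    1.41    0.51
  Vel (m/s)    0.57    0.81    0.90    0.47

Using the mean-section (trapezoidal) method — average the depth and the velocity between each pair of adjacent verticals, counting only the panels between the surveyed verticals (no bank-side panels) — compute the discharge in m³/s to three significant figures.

Panel 1-2: Δb = 0.47 m, d̄ = (0.49+1.30)/2 = 0.895, v̄ = (0.57+0.81)/2 = 0.69 → q = 0.47×0.895×0.69 = 0.2902 m³/s
Panel 2-3: Δb = 3.68 m, d̄ = (1.30+1.41)/2 = 1.355, v̄ = (0.81+0.90)/2 = 0.855 → q = 3.68×1.355×0.855 = 4.263 m³/s
Panel 3-4: Δb = 1.03 m, d̄ = (1.41+0.51)/2 = 0.96, v̄ = (0.90+0.47)/2 = 0.685 → q = 1.03×0.96×0.685 = 0.6773 m³/s
Q = Σ q = 5.231 m³/s

5.23 m³/s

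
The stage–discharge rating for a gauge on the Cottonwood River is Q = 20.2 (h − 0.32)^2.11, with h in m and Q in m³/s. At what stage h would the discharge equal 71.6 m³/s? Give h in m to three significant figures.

h − h₀ = (Q/C)^(1/b) = (71.6/20.2)^(1/2.11) = 1.822 m
h = 0.32 + 1.822 = 2.142 m

2.14 m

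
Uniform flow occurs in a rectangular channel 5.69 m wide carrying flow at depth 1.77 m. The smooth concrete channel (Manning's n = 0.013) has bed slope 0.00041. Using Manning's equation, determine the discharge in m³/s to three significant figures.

16.6 m³/s

A = b·y = 5.69 × 1.77 = 10.07 m²
P = b + 2y = 5.69 + 2×1.77 = 9.230 m
R = A/P = 10.07/9.230 = 1.091 m
Q = (1/n)·A·R^(2/3)·S^(1/2) = (1/0.013) × 10.07 × 1.091^(2/3) × 0.00041^(1/2) = 16.63 m³/s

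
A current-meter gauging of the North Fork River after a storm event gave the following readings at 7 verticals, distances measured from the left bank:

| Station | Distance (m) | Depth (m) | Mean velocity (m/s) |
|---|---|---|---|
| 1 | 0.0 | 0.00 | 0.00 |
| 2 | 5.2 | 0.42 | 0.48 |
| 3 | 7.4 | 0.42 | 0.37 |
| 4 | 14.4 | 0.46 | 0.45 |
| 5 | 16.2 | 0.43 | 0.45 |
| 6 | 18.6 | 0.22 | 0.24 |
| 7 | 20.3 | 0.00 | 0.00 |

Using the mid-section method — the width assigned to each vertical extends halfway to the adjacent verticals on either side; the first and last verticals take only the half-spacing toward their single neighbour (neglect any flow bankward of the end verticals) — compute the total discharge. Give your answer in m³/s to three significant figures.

2.89 m³/s

w_2 = (7.4 − 0.0)/2 = 3.7 m; q_2 = 0.48 × 0.42 × 3.7 = 0.7459 m³/s
w_3 = (14.4 − 5.2)/2 = 4.6 m; q_3 = 0.37 × 0.42 × 4.6 = 0.7148 m³/s
w_4 = (16.2 − 7.4)/2 = 4.4 m; q_4 = 0.45 × 0.46 × 4.4 = 0.9108 m³/s
w_5 = (18.6 − 14.4)/2 = 2.1 m; q_5 = 0.45 × 0.43 × 2.1 = 0.4064 m³/s
w_6 = (20.3 − 16.2)/2 = 2.05 m; q_6 = 0.24 × 0.22 × 2.05 = 0.1082 m³/s
Stations 1, 7 contribute zero (depth or velocity is 0).
Q = Σ qᵢ = 2.886 m³/s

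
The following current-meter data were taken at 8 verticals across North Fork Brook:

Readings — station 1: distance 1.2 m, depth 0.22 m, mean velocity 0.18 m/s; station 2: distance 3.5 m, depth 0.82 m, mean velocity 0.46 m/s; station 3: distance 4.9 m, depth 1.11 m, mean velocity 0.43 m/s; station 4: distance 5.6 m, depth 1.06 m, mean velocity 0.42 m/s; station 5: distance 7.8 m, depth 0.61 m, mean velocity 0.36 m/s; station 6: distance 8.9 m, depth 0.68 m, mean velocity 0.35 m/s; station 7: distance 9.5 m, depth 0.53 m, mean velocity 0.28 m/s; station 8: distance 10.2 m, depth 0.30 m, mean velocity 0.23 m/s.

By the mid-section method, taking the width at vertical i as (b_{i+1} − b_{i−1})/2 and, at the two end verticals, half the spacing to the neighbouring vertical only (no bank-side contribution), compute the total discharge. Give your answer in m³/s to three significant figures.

2.58 m³/s

w_1 = (3.5 − 1.2)/2 = 1.15 m; q_1 = 0.18 × 0.22 × 1.15 = 0.04554 m³/s
w_2 = (4.9 − 1.2)/2 = 1.85 m; q_2 = 0.46 × 0.82 × 1.85 = 0.6978 m³/s
w_3 = (5.6 − 3.5)/2 = 1.05 m; q_3 = 0.43 × 1.11 × 1.05 = 0.5012 m³/s
w_4 = (7.8 − 4.9)/2 = 1.45 m; q_4 = 0.42 × 1.06 × 1.45 = 0.6455 m³/s
w_5 = (8.9 − 5.6)/2 = 1.65 m; q_5 = 0.36 × 0.61 × 1.65 = 0.3623 m³/s
w_6 = (9.5 − 7.8)/2 = 0.85 m; q_6 = 0.35 × 0.68 × 0.85 = 0.2023 m³/s
w_7 = (10.2 − 8.9)/2 = 0.65 m; q_7 = 0.28 × 0.53 × 0.65 = 0.09646 m³/s
w_8 = (10.2 − 9.5)/2 = 0.35 m; q_8 = 0.23 × 0.30 × 0.35 = 0.02415 m³/s
Q = Σ qᵢ = 2.575 m³/s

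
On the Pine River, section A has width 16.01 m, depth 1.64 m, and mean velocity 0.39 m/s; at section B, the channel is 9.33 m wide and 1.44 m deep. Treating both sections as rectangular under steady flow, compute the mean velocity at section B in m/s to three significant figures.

Q = A₁V₁ = (16.01×1.64) × 0.39 = 10.24 m³/s
A₂ = 9.33 × 1.44 = 13.44 m²
V₂ = Q/A₂ = 10.24/13.44 = 0.7622 m/s

0.762 m/s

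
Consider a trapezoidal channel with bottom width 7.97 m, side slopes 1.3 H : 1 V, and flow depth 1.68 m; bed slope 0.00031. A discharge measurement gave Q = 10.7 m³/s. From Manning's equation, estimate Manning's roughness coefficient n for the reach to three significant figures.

A = (b + z·y)·y = (7.97 + 1.3×1.68)×1.68 = 17.06 m²
P = b + 2y√(1+z²) = 7.97 + 2×1.68×√(1+1.3²) = 13.48 m
R = A/P = 17.06/13.48 = 1.265 m
n = (1/Q)·A·R^(2/3)·S^(1/2) = (1/10.7) × 17.06 × 1.170 × 0.01761 = 0.03284

0.0328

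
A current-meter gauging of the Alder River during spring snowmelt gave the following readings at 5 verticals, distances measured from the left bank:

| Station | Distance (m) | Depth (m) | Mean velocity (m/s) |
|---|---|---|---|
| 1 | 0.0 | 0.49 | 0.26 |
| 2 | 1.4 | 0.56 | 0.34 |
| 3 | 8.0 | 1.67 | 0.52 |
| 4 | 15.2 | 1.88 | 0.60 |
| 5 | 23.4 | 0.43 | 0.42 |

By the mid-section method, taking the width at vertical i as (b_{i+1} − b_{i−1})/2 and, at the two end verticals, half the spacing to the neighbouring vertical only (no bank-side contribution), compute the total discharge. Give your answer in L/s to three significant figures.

w_1 = (1.4 − 0.0)/2 = 0.7 m; q_1 = 0.26 × 0.49 × 0.7 = 0.08918 m³/s
w_2 = (8.0 − 0.0)/2 = 4 m; q_2 = 0.34 × 0.56 × 4 = 0.7616 m³/s
w_3 = (15.2 − 1.4)/2 = 6.9 m; q_3 = 0.52 × 1.67 × 6.9 = 5.992 m³/s
w_4 = (23.4 − 8.0)/2 = 7.7 m; q_4 = 0.60 × 1.88 × 7.7 = 8.686 m³/s
w_5 = (23.4 − 15.2)/2 = 4.1 m; q_5 = 0.42 × 0.43 × 4.1 = 0.7405 m³/s
Q = Σ qᵢ = 16.27 m³/s
= 16.27 × 1000 = 16270 L/s

16300 L/s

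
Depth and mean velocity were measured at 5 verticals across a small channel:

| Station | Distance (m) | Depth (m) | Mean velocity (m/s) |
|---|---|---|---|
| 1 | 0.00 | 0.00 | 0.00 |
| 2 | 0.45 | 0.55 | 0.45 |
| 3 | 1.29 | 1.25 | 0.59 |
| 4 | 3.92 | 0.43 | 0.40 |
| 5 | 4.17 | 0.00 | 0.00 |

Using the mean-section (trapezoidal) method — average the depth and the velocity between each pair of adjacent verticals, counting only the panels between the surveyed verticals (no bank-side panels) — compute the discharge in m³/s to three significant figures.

Panel 1-2: Δb = 0.45 m, d̄ = (0.00+0.55)/2 = 0.275, v̄ = (0.00+0.45)/2 = 0.225 → q = 0.45×0.275×0.225 = 0.02784 m³/s
Panel 2-3: Δb = 0.84 m, d̄ = (0.55+1.25)/2 = 0.9, v̄ = (0.45+0.59)/2 = 0.52 → q = 0.84×0.9×0.52 = 0.3931 m³/s
Panel 3-4: Δb = 2.63 m, d̄ = (1.25+0.43)/2 = 0.84, v̄ = (0.59+0.40)/2 = 0.495 → q = 2.63×0.84×0.495 = 1.094 m³/s
Panel 4-5: Δb = 0.25 m, d̄ = (0.43+0.00)/2 = 0.215, v̄ = (0.40+0.00)/2 = 0.2 → q = 0.25×0.215×0.2 = 0.01075 m³/s
Q = Σ q = 1.525 m³/s

1.53 m³/s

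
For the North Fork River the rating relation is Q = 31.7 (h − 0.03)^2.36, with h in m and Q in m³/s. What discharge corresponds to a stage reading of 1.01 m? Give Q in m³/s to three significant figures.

Q = 31.7 × (1.01 − 0.03)^2.36 = 31.7 × 0.98^2.36 = 30.22 m³/s

30.2 m³/s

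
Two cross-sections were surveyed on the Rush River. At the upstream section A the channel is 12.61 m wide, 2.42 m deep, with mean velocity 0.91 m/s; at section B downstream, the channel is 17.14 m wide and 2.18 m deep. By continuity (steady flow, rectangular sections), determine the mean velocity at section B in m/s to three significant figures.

Q = A₁V₁ = (12.61×2.42) × 0.91 = 27.77 m³/s
A₂ = 17.14 × 2.18 = 37.37 m²
V₂ = Q/A₂ = 27.77/37.37 = 0.7432 m/s

0.743 m/s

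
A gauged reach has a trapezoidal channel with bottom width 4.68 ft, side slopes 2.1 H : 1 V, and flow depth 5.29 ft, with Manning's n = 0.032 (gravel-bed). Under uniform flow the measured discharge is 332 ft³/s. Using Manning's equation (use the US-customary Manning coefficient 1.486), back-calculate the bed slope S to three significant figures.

A = (b + z·y)·y = (4.68 + 2.1×5.29)×5.29 = 83.52 ft²
P = b + 2y√(1+z²) = 4.68 + 2×5.29×√(1+2.1²) = 29.29 ft
R = A/P = 83.52/29.29 = 2.852 ft
S = (Q·n / (1.486·A·R^(2/3)))² = (332×0.032 / (1.486×83.52×2.011))² = 0.001812

0.00181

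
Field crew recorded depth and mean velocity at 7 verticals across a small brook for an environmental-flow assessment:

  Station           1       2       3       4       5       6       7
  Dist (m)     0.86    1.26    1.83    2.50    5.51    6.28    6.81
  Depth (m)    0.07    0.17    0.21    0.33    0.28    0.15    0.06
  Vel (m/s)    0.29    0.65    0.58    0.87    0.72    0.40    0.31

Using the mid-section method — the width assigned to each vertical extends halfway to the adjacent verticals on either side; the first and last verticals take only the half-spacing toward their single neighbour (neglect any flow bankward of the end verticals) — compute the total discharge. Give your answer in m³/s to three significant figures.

w_1 = (1.26 − 0.86)/2 = 0.2 m; q_1 = 0.29 × 0.07 × 0.2 = 0.004060 m³/s
w_2 = (1.83 − 0.86)/2 = 0.485 m; q_2 = 0.65 × 0.17 × 0.485 = 0.05359 m³/s
w_3 = (2.50 − 1.26)/2 = 0.62 m; q_3 = 0.58 × 0.21 × 0.62 = 0.07552 m³/s
w_4 = (5.51 − 1.83)/2 = 1.84 m; q_4 = 0.87 × 0.33 × 1.84 = 0.5283 m³/s
w_5 = (6.28 − 2.50)/2 = 1.89 m; q_5 = 0.72 × 0.28 × 1.89 = 0.3810 m³/s
w_6 = (6.81 − 5.51)/2 = 0.65 m; q_6 = 0.40 × 0.15 × 0.65 = 0.03900 m³/s
w_7 = (6.81 − 6.28)/2 = 0.265 m; q_7 = 0.31 × 0.06 × 0.265 = 0.004929 m³/s
Q = Σ qᵢ = 1.086 m³/s

1.09 m³/s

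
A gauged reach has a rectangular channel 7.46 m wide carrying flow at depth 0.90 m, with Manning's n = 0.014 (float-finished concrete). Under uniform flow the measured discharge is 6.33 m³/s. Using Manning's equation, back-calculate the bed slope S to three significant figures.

A = b·y = 7.46 × 0.90 = 6.714 m²
P = b + 2y = 7.46 + 2×0.90 = 9.260 m
R = A/P = 6.714/9.260 = 0.7251 m
S = (Q·n / (1·A·R^(2/3)))² = (6.33×0.014 / (1×6.714×0.8071))² = 0.0002675

0.000267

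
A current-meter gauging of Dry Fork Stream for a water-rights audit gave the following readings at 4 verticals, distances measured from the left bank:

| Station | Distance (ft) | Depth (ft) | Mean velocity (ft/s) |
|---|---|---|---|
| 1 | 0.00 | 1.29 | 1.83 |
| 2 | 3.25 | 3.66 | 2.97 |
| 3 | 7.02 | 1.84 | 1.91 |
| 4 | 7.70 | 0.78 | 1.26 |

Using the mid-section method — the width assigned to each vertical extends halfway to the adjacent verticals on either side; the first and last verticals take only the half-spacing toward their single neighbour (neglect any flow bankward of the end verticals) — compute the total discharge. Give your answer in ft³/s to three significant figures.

50.1 ft³/s

w_1 = (3.25 − 0.00)/2 = 1.625 ft; q_1 = 1.83 × 1.29 × 1.625 = 3.836 ft³/s
w_2 = (7.02 − 0.00)/2 = 3.51 ft; q_2 = 2.97 × 3.66 × 3.51 = 38.15 ft³/s
w_3 = (7.70 − 3.25)/2 = 2.225 ft; q_3 = 1.91 × 1.84 × 2.225 = 7.820 ft³/s
w_4 = (7.70 − 7.02)/2 = 0.34 ft; q_4 = 1.26 × 0.78 × 0.34 = 0.3342 ft³/s
Q = Σ qᵢ = 50.14 ft³/s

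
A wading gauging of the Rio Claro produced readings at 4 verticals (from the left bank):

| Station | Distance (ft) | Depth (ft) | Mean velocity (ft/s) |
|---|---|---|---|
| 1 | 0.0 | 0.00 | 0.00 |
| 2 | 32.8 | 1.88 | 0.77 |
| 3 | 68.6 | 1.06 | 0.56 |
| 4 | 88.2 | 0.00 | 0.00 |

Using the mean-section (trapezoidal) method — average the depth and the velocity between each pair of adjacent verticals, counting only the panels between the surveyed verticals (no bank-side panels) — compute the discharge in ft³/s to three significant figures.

49.8 ft³/s

Panel 1-2: Δb = 32.8 ft, d̄ = (0.00+1.88)/2 = 0.94, v̄ = (0.00+0.77)/2 = 0.385 → q = 32.8×0.94×0.385 = 11.87 ft³/s
Panel 2-3: Δb = 35.8 ft, d̄ = (1.88+1.06)/2 = 1.47, v̄ = (0.77+0.56)/2 = 0.665 → q = 35.8×1.47×0.665 = 35.00 ft³/s
Panel 3-4: Δb = 19.6 ft, d̄ = (1.06+0.00)/2 = 0.53, v̄ = (0.56+0.00)/2 = 0.28 → q = 19.6×0.53×0.28 = 2.909 ft³/s
Q = Σ q = 49.78 ft³/s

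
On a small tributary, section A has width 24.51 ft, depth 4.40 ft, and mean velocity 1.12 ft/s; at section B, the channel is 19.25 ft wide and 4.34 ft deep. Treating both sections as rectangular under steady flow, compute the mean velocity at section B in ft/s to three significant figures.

Q = A₁V₁ = (24.51×4.40) × 1.12 = 120.8 ft³/s
A₂ = 19.25 × 4.34 = 83.55 ft²
V₂ = Q/A₂ = 120.8/83.55 = 1.446 ft/s

1.45 ft/s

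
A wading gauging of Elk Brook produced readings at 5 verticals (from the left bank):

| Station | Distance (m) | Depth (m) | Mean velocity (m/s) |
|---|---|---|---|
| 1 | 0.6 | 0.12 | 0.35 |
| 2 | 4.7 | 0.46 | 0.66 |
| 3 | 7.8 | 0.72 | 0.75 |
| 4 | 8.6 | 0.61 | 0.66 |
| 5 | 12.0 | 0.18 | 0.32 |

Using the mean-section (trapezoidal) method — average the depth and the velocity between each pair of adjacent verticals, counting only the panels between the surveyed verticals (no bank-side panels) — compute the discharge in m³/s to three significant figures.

2.92 m³/s

Panel 1-2: Δb = 4.1 m, d̄ = (0.12+0.46)/2 = 0.29, v̄ = (0.35+0.66)/2 = 0.505 → q = 4.1×0.29×0.505 = 0.6004 m³/s
Panel 2-3: Δb = 3.1 m, d̄ = (0.46+0.72)/2 = 0.59, v̄ = (0.66+0.75)/2 = 0.705 → q = 3.1×0.59×0.705 = 1.289 m³/s
Panel 3-4: Δb = 0.8 m, d̄ = (0.72+0.61)/2 = 0.665, v̄ = (0.75+0.66)/2 = 0.705 → q = 0.8×0.665×0.705 = 0.3751 m³/s
Panel 4-5: Δb = 3.4 m, d̄ = (0.61+0.18)/2 = 0.395, v̄ = (0.66+0.32)/2 = 0.49 → q = 3.4×0.395×0.49 = 0.6581 m³/s
Q = Σ q = 2.923 m³/s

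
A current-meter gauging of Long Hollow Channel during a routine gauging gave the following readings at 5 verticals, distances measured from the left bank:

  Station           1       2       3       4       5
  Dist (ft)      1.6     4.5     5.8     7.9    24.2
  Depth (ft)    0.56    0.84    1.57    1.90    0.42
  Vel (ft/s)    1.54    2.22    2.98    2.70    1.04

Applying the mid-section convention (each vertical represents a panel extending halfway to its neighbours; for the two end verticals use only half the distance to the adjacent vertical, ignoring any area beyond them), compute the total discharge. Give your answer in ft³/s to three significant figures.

63.9 ft³/s

w_1 = (4.5 − 1.6)/2 = 1.45 ft; q_1 = 1.54 × 0.56 × 1.45 = 1.250 ft³/s
w_2 = (5.8 − 1.6)/2 = 2.1 ft; q_2 = 2.22 × 0.84 × 2.1 = 3.916 ft³/s
w_3 = (7.9 − 4.5)/2 = 1.7 ft; q_3 = 2.98 × 1.57 × 1.7 = 7.954 ft³/s
w_4 = (24.2 − 5.8)/2 = 9.2 ft; q_4 = 2.70 × 1.90 × 9.2 = 47.20 ft³/s
w_5 = (24.2 − 7.9)/2 = 8.15 ft; q_5 = 1.04 × 0.42 × 8.15 = 3.560 ft³/s
Q = Σ qᵢ = 63.88 ft³/s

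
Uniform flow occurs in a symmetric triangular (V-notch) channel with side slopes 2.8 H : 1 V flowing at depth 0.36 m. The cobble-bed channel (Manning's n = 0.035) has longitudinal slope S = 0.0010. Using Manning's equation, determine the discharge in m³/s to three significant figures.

0.100 m³/s

A = z·y² = 2.8×0.36² = 0.3629 m²
P = 2y√(1+z²) = 2×0.36×√(1+2.8²) = 2.141 m
R = A/P = 0.3629/2.141 = 0.1695 m
Q = (1/n)·A·R^(2/3)·S^(1/2) = (1/0.035) × 0.3629 × 0.1695^(2/3) × 0.0010^(1/2) = 0.1004 m³/s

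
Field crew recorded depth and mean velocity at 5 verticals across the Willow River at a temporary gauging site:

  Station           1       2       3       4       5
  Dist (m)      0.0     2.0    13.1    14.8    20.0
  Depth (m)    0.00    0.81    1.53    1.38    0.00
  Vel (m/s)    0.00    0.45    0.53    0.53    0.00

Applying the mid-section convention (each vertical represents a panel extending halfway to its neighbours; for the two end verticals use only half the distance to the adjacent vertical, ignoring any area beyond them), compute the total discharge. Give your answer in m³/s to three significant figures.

w_2 = (13.1 − 0.0)/2 = 6.55 m; q_2 = 0.45 × 0.81 × 6.55 = 2.387 m³/s
w_3 = (14.8 − 2.0)/2 = 6.4 m; q_3 = 0.53 × 1.53 × 6.4 = 5.190 m³/s
w_4 = (20.0 − 13.1)/2 = 3.45 m; q_4 = 0.53 × 1.38 × 3.45 = 2.523 m³/s
Stations 1, 5 contribute zero (depth or velocity is 0).
Q = Σ qᵢ = 10.10 m³/s

10.1 m³/s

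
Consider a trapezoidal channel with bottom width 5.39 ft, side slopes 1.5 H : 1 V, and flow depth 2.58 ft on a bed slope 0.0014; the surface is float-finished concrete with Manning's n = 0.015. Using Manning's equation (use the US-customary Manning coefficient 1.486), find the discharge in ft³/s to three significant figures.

122 ft³/s

A = (b + z·y)·y = (5.39 + 1.5×2.58)×2.58 = 23.89 ft²
P = b + 2y√(1+z²) = 5.39 + 2×2.58×√(1+1.5²) = 14.69 ft
R = A/P = 23.89/14.69 = 1.626 ft
Q = (1.486/n)·A·R^(2/3)·S^(1/2) = (1.486/0.015) × 23.89 × 1.626^(2/3) × 0.0014^(1/2) = 122.5 ft³/s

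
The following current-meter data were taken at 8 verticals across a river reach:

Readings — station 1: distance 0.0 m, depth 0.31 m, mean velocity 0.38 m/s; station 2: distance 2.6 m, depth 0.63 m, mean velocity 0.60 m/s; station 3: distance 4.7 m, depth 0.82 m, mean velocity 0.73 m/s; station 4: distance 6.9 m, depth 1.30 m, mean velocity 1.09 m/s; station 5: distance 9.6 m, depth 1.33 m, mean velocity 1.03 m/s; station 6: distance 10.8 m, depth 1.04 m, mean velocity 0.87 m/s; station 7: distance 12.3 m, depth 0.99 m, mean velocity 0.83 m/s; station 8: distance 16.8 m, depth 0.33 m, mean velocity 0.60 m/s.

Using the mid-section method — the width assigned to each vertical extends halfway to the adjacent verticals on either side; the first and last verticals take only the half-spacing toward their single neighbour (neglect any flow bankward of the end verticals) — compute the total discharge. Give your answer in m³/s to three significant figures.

12.6 m³/s

w_1 = (2.6 − 0.0)/2 = 1.3 m; q_1 = 0.38 × 0.31 × 1.3 = 0.1531 m³/s
w_2 = (4.7 − 0.0)/2 = 2.35 m; q_2 = 0.60 × 0.63 × 2.35 = 0.8883 m³/s
w_3 = (6.9 − 2.6)/2 = 2.15 m; q_3 = 0.73 × 0.82 × 2.15 = 1.287 m³/s
w_4 = (9.6 − 4.7)/2 = 2.45 m; q_4 = 1.09 × 1.30 × 2.45 = 3.472 m³/s
w_5 = (10.8 − 6.9)/2 = 1.95 m; q_5 = 1.03 × 1.33 × 1.95 = 2.671 m³/s
w_6 = (12.3 − 9.6)/2 = 1.35 m; q_6 = 0.87 × 1.04 × 1.35 = 1.221 m³/s
w_7 = (16.8 − 10.8)/2 = 3 m; q_7 = 0.83 × 0.99 × 3 = 2.465 m³/s
w_8 = (16.8 − 12.3)/2 = 2.25 m; q_8 = 0.60 × 0.33 × 2.25 = 0.4455 m³/s
Q = Σ qᵢ = 12.60 m³/s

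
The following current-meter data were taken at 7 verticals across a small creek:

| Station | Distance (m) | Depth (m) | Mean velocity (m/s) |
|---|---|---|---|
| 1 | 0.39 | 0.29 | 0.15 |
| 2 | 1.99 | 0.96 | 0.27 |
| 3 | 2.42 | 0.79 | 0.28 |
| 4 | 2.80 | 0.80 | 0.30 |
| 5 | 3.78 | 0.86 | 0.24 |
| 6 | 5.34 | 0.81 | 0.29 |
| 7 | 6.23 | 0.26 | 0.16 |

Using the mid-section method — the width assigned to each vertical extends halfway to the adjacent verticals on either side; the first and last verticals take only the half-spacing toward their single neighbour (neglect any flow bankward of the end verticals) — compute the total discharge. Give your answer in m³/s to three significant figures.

w_1 = (1.99 − 0.39)/2 = 0.8 m; q_1 = 0.15 × 0.29 × 0.8 = 0.03480 m³/s
w_2 = (2.42 − 0.39)/2 = 1.015 m; q_2 = 0.27 × 0.96 × 1.015 = 0.2631 m³/s
w_3 = (2.80 − 1.99)/2 = 0.405 m; q_3 = 0.28 × 0.79 × 0.405 = 0.08959 m³/s
w_4 = (3.78 − 2.42)/2 = 0.68 m; q_4 = 0.30 × 0.80 × 0.68 = 0.1632 m³/s
w_5 = (5.34 − 2.80)/2 = 1.27 m; q_5 = 0.24 × 0.86 × 1.27 = 0.2621 m³/s
w_6 = (6.23 − 3.78)/2 = 1.225 m; q_6 = 0.29 × 0.81 × 1.225 = 0.2878 m³/s
w_7 = (6.23 − 5.34)/2 = 0.445 m; q_7 = 0.16 × 0.26 × 0.445 = 0.01851 m³/s
Q = Σ qᵢ = 1.119 m³/s

1.12 m³/s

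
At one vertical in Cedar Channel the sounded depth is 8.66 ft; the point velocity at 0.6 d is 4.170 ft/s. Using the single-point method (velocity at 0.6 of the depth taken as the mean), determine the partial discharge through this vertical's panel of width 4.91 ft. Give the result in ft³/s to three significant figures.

177 ft³/s

v̄ = v₀.₆ = 4.170 ft/s
q = v̄ × d × w = 4.170 × 8.66 × 4.91 = 177.3 ft³/s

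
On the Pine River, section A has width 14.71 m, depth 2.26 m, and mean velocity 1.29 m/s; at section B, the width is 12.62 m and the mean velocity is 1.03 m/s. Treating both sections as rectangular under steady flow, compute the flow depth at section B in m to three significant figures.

3.30 m

Q = A₁V₁ = (14.71×2.26) × 1.29 = 42.89 m³/s
d₂ = Q/(b₂ V₂) = 42.89/(12.62×1.03) = 3.299 m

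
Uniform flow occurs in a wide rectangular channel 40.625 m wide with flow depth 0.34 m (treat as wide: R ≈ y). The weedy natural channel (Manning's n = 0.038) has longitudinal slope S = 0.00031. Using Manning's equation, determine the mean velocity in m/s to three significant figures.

0.226 m/s

A = b·y = 40.625 × 0.34 = 13.81 m²
Wide channel: R ≈ y = 0.34 m
Q = (1/n)·A·R^(2/3)·S^(1/2) = (1/0.038) × 13.81 × 0.3400^(2/3) × 0.00031^(1/2) = 3.118 m³/s
V = Q/A = 3.118/13.81 = 0.2257 m/s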